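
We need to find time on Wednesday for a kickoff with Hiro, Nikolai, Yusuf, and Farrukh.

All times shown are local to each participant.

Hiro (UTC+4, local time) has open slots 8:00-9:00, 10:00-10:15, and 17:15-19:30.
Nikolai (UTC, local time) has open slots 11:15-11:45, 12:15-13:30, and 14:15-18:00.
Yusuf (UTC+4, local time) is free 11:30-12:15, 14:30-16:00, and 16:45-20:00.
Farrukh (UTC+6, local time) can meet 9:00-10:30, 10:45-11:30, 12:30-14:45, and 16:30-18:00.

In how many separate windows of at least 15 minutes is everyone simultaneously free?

Hiro → UTC: 04:00–05:00, 06:00–06:15, 13:15–15:30.
Nikolai → UTC: 11:15–11:45, 12:15–13:30, 14:15–18:00.
Yusuf → UTC: 07:30–08:15, 10:30–12:00, 12:45–16:00.
Farrukh → UTC: 03:00–04:30, 04:45–05:30, 06:30–08:45, 10:30–12:00.
Hiro ∩ Nikolai: 13:15–13:30, 14:15–15:30.
Hiro ∩ Nikolai ∩ Yusuf: 13:15–13:30, 14:15–15:30.
Hiro ∩ Nikolai ∩ Yusuf ∩ Farrukh: (none).
Windows ≥ 15 min: (none).
That's 0 windows.

0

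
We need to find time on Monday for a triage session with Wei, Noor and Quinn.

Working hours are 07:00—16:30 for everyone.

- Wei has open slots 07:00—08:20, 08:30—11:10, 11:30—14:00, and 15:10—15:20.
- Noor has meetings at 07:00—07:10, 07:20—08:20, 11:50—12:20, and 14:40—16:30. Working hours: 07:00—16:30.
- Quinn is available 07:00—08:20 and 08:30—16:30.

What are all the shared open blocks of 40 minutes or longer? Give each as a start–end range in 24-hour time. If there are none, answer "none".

08:30–11:10, 12:20–14:00

Noor free within 07:00–16:30: 07:10–07:20, 08:20–11:50, 12:20–14:40.
Wei ∩ Noor: 07:10–07:20, 08:30–11:10, 11:30–11:50, 12:20–14:00.
Wei ∩ Noor ∩ Quinn: 07:10–07:20, 08:30–11:10, 11:30–11:50, 12:20–14:00.
Windows ≥ 40 min: 08:30–11:10, 12:20–14:00.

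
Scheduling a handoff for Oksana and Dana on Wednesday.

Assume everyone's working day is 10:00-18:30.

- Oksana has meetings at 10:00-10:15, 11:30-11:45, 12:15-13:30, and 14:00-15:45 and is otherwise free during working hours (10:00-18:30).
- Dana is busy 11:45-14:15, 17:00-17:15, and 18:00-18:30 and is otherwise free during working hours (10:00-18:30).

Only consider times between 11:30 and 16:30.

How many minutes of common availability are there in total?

Oksana free within 10:00–18:30: 10:15–11:30, 11:45–12:15, 13:30–14:00, 15:45–18:30.
Dana free within 10:00–18:30: 10:00–11:45, 14:15–17:00, 17:15–18:00.
Oksana ∩ Dana: 10:15–11:30, 15:45–17:00, 17:15–18:00.
Restricted to 11:30–16:30: 15:45–16:30.
Total common minutes: 45.

45 minutes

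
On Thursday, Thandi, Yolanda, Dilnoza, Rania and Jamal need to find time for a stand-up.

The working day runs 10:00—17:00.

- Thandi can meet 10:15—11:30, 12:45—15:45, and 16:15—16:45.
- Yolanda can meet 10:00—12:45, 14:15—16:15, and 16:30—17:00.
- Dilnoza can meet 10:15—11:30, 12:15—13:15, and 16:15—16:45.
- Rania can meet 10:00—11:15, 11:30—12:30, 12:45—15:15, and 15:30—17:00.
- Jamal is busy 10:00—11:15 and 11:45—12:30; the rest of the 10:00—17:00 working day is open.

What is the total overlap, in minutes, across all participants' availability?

15 minutes

Jamal free within 10:00–17:00: 11:15–11:45, 12:30–17:00.
Thandi ∩ Yolanda: 10:15–11:30, 14:15–15:45, 16:30–16:45.
Thandi ∩ Yolanda ∩ Dilnoza: 10:15–11:30, 16:30–16:45.
Thandi ∩ Yolanda ∩ Dilnoza ∩ Rania: 10:15–11:15, 16:30–16:45.
Thandi ∩ Yolanda ∩ Dilnoza ∩ Rania ∩ Jamal: 16:30–16:45.
Total common minutes: 15.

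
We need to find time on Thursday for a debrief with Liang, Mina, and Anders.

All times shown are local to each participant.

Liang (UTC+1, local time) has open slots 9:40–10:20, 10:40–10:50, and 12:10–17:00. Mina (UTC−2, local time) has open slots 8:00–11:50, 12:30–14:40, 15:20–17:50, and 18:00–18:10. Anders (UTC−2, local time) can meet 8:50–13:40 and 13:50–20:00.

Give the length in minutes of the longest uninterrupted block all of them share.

160 minutes

Liang → UTC: 08:40–09:20, 09:40–09:50, 11:10–16:00.
Mina → UTC: 10:00–13:50, 14:30–16:40, 17:20–19:50, 20:00–20:10.
Anders → UTC: 10:50–15:40, 15:50–22:00.
Liang ∩ Mina: 11:10–13:50, 14:30–16:00.
Liang ∩ Mina ∩ Anders: 11:10–13:50, 14:30–15:40, 15:50–16:00.
Common window lengths: 160, 70, 10 min; longest is 160.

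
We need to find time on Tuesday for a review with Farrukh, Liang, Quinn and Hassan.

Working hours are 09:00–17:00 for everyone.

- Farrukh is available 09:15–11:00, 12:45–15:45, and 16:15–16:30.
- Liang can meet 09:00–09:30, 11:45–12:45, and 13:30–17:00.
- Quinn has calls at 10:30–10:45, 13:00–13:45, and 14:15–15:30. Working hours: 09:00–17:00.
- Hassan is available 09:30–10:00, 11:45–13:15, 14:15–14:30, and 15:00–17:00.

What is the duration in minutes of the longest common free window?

15 minutes

Quinn free within 09:00–17:00: 09:00–10:30, 10:45–13:00, 13:45–14:15, 15:30–17:00.
Farrukh ∩ Liang: 09:15–09:30, 13:30–15:45, 16:15–16:30.
Farrukh ∩ Liang ∩ Quinn: 09:15–09:30, 13:45–14:15, 15:30–15:45, 16:15–16:30.
Farrukh ∩ Liang ∩ Quinn ∩ Hassan: 15:30–15:45, 16:15–16:30.
Common window lengths: 15, 15 min; longest is 15.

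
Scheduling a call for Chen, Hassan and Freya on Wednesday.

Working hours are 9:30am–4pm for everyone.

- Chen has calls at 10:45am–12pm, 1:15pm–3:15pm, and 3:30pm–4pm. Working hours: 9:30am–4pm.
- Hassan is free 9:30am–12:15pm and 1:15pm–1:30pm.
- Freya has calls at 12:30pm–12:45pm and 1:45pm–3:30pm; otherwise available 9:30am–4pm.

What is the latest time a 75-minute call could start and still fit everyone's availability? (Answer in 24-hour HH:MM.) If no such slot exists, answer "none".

Chen free within 09:30–16:00: 09:30–10:45, 12:00–13:15, 15:15–15:30.
Freya free within 09:30–16:00: 09:30–12:30, 12:45–13:45, 15:30–16:00.
Chen ∩ Hassan: 09:30–10:45, 12:00–12:15.
Chen ∩ Hassan ∩ Freya: 09:30–10:45, 12:00–12:15.
Windows ≥ 75 min: 09:30–10:45.
Latest start in the last window 09:30–10:45 is 10:45 − 75 min = 09:30.

09:30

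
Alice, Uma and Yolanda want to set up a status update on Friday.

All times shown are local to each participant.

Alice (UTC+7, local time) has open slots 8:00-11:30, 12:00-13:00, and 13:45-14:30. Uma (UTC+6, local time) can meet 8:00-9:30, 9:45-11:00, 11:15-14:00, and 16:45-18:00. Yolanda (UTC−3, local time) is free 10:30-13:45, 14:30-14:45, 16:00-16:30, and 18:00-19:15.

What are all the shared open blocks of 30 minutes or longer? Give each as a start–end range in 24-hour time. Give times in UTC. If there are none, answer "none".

Alice → UTC: 01:00–04:30, 05:00–06:00, 06:45–07:30.
Uma → UTC: 02:00–03:30, 03:45–05:00, 05:15–08:00, 10:45–12:00.
Yolanda → UTC: 13:30–16:45, 17:30–17:45, 19:00–19:30, 21:00–22:15.
Alice ∩ Uma: 02:00–03:30, 03:45–04:30, 05:15–06:00, 06:45–07:30.
Alice ∩ Uma ∩ Yolanda: (none).
Windows ≥ 30 min: (none).

none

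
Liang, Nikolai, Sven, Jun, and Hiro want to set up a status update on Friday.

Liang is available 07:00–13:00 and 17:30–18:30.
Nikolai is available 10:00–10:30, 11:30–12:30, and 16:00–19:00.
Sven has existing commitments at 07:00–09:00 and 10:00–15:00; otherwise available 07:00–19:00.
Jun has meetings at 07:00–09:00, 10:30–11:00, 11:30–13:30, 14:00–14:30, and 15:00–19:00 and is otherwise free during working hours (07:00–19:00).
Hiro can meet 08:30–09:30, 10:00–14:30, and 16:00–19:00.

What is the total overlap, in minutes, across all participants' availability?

0 minutes

Sven free within 07:00–19:00: 09:00–10:00, 15:00–19:00.
Jun free within 07:00–19:00: 09:00–10:30, 11:00–11:30, 13:30–14:00, 14:30–15:00.
Liang ∩ Nikolai: 10:00–10:30, 11:30–12:30, 17:30–18:30.
Liang ∩ Nikolai ∩ Sven: 17:30–18:30.
Liang ∩ Nikolai ∩ Sven ∩ Jun: (none).
Liang ∩ Nikolai ∩ Sven ∩ Jun ∩ Hiro: (none).
Total common minutes: 0.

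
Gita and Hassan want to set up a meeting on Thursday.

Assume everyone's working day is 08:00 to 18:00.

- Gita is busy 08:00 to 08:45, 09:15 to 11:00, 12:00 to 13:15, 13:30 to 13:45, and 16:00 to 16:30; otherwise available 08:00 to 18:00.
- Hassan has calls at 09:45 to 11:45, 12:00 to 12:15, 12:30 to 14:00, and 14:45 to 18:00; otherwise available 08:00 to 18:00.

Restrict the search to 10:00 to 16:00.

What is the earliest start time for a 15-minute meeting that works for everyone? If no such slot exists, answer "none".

Gita free within 08:00–18:00: 08:45–09:15, 11:00–12:00, 13:15–13:30, 13:45–16:00, 16:30–18:00.
Hassan free within 08:00–18:00: 08:00–09:45, 11:45–12:00, 12:15–12:30, 14:00–14:45.
Gita ∩ Hassan: 08:45–09:15, 11:45–12:00, 14:00–14:45.
Restricted to 10:00–16:00: 11:45–12:00, 14:00–14:45.
Windows ≥ 15 min: 11:45–12:00, 14:00–14:45.
Earliest such window starts at 11:45.

11:45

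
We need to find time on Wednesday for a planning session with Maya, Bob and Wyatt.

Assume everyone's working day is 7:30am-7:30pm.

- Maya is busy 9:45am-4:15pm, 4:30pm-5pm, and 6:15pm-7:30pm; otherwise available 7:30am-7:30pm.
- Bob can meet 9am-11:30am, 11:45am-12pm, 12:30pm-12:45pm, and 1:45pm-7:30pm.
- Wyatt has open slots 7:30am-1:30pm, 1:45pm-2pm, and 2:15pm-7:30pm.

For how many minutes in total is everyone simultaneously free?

135 minutes

Maya free within 07:30–19:30: 07:30–09:45, 16:15–16:30, 17:00–18:15.
Maya ∩ Bob: 09:00–09:45, 16:15–16:30, 17:00–18:15.
Maya ∩ Bob ∩ Wyatt: 09:00–09:45, 16:15–16:30, 17:00–18:15.
Total common minutes: 45 + 15 + 75 = 135.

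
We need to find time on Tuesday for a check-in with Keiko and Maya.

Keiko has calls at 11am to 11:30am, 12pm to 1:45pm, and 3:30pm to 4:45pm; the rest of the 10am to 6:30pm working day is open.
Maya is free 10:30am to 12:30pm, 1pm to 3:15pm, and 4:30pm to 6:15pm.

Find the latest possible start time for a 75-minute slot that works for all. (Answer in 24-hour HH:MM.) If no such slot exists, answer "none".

17:00

Keiko free within 10:00–18:30: 10:00–11:00, 11:30–12:00, 13:45–15:30, 16:45–18:30.
Keiko ∩ Maya: 10:30–11:00, 11:30–12:00, 13:45–15:15, 16:45–18:15.
Windows ≥ 75 min: 13:45–15:15, 16:45–18:15.
Latest start in the last window 16:45–18:15 is 18:15 − 75 min = 17:00.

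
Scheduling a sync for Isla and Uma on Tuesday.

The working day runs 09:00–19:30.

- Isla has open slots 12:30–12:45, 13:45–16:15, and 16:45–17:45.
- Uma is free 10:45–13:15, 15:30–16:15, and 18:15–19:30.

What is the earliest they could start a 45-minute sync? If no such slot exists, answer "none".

15:30

Isla ∩ Uma: 12:30–12:45, 15:30–16:15.
Windows ≥ 45 min: 15:30–16:15.
Earliest such window starts at 15:30.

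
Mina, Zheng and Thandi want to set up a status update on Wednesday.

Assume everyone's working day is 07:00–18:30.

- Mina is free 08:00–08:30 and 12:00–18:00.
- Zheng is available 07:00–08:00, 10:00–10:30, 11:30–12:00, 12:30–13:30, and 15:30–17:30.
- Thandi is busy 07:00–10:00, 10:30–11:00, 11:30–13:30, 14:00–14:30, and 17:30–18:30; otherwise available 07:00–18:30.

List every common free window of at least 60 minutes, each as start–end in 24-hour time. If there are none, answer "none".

Thandi free within 07:00–18:30: 10:00–10:30, 11:00–11:30, 13:30–14:00, 14:30–17:30.
Mina ∩ Zheng: 12:30–13:30, 15:30–17:30.
Mina ∩ Zheng ∩ Thandi: 15:30–17:30.
Windows ≥ 60 min: 15:30–17:30.

15:30–17:30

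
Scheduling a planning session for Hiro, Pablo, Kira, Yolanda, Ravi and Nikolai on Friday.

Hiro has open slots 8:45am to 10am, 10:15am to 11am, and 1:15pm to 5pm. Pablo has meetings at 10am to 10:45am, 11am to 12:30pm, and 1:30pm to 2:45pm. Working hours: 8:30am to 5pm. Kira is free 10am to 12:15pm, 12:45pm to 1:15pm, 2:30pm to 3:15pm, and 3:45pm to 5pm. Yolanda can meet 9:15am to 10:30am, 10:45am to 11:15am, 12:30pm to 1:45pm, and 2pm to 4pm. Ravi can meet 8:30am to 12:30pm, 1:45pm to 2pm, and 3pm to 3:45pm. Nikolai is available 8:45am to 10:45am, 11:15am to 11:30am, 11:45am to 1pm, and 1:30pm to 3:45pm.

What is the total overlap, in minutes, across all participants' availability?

15 minutes

Pablo free within 08:30–17:00: 08:30–10:00, 10:45–11:00, 12:30–13:30, 14:45–17:00.
Hiro ∩ Pablo: 08:45–10:00, 10:45–11:00, 13:15–13:30, 14:45–17:00.
Hiro ∩ Pablo ∩ Kira: 10:45–11:00, 14:45–15:15, 15:45–17:00.
Hiro ∩ Pablo ∩ Kira ∩ Yolanda: 10:45–11:00, 14:45–15:15, 15:45–16:00.
Hiro ∩ Pablo ∩ Kira ∩ Yolanda ∩ Ravi: 10:45–11:00, 15:00–15:15.
Hiro ∩ Pablo ∩ Kira ∩ Yolanda ∩ Ravi ∩ Nikolai: 15:00–15:15.
Total common minutes: 15.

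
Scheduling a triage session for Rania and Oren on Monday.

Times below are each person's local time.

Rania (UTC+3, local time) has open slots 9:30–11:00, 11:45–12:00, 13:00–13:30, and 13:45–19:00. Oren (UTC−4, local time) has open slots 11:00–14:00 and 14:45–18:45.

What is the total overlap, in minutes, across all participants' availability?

Rania → UTC: 06:30–08:00, 08:45–09:00, 10:00–10:30, 10:45–16:00.
Oren → UTC: 15:00–18:00, 18:45–22:45.
Rania ∩ Oren: 15:00–16:00.
Total common minutes: 60.

60 minutes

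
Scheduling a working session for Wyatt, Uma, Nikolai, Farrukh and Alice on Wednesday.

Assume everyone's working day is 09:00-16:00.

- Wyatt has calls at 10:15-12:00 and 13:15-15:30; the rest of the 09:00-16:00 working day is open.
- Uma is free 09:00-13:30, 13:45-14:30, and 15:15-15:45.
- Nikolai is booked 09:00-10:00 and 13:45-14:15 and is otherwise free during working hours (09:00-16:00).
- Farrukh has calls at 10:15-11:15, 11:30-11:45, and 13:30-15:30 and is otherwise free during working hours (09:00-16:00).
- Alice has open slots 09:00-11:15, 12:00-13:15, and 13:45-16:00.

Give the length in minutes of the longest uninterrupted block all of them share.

75 minutes

Wyatt free within 09:00–16:00: 09:00–10:15, 12:00–13:15, 15:30–16:00.
Nikolai free within 09:00–16:00: 10:00–13:45, 14:15–16:00.
Farrukh free within 09:00–16:00: 09:00–10:15, 11:15–11:30, 11:45–13:30, 15:30–16:00.
Wyatt ∩ Uma: 09:00–10:15, 12:00–13:15, 15:30–15:45.
Wyatt ∩ Uma ∩ Nikolai: 10:00–10:15, 12:00–13:15, 15:30–15:45.
Wyatt ∩ Uma ∩ Nikolai ∩ Farrukh: 10:00–10:15, 12:00–13:15, 15:30–15:45.
Wyatt ∩ Uma ∩ Nikolai ∩ Farrukh ∩ Alice: 10:00–10:15, 12:00–13:15, 15:30–15:45.
Common window lengths: 15, 75, 15 min; longest is 75.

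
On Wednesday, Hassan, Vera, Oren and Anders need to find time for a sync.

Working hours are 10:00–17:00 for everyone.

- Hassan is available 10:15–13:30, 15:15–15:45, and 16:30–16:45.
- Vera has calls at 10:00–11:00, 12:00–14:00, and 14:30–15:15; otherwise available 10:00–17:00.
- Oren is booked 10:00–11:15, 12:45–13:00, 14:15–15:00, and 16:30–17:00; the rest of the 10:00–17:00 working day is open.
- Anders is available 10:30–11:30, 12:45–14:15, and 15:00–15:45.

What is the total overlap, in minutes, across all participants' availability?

Vera free within 10:00–17:00: 11:00–12:00, 14:00–14:30, 15:15–17:00.
Oren free within 10:00–17:00: 11:15–12:45, 13:00–14:15, 15:00–16:30.
Hassan ∩ Vera: 11:00–12:00, 15:15–15:45, 16:30–16:45.
Hassan ∩ Vera ∩ Oren: 11:15–12:00, 15:15–15:45.
Hassan ∩ Vera ∩ Oren ∩ Anders: 11:15–11:30, 15:15–15:45.
Total common minutes: 15 + 30 = 45.

45 minutes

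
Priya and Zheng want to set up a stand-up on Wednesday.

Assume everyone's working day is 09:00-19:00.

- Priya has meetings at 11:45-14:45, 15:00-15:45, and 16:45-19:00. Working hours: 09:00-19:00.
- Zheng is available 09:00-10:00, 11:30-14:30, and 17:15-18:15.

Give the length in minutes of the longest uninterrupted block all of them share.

60 minutes

Priya free within 09:00–19:00: 09:00–11:45, 14:45–15:00, 15:45–16:45.
Priya ∩ Zheng: 09:00–10:00, 11:30–11:45.
Common window lengths: 60, 15 min; longest is 60.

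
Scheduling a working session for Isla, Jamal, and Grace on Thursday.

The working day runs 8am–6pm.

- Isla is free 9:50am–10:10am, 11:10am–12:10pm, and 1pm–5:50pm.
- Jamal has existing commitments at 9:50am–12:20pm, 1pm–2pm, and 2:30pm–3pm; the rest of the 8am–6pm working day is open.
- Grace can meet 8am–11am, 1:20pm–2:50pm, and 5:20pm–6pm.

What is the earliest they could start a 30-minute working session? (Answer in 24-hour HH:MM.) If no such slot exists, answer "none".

14:00

Jamal free within 08:00–18:00: 08:00–09:50, 12:20–13:00, 14:00–14:30, 15:00–18:00.
Isla ∩ Jamal: 14:00–14:30, 15:00–17:50.
Isla ∩ Jamal ∩ Grace: 14:00–14:30, 17:20–17:50.
Windows ≥ 30 min: 14:00–14:30, 17:20–17:50.
Earliest such window starts at 14:00.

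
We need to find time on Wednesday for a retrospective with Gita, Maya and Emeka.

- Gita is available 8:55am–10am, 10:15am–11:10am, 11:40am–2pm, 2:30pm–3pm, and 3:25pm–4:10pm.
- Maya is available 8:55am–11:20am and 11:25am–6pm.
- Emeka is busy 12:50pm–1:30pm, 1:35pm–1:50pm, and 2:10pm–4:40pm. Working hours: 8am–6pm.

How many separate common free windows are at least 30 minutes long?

Emeka free within 08:00–18:00: 08:00–12:50, 13:30–13:35, 13:50–14:10, 16:40–18:00.
Gita ∩ Maya: 08:55–10:00, 10:15–11:10, 11:40–14:00, 14:30–15:00, 15:25–16:10.
Gita ∩ Maya ∩ Emeka: 08:55–10:00, 10:15–11:10, 11:40–12:50, 13:30–13:35, 13:50–14:00.
Windows ≥ 30 min: 08:55–10:00, 10:15–11:10, 11:40–12:50.
That's 3 windows.

3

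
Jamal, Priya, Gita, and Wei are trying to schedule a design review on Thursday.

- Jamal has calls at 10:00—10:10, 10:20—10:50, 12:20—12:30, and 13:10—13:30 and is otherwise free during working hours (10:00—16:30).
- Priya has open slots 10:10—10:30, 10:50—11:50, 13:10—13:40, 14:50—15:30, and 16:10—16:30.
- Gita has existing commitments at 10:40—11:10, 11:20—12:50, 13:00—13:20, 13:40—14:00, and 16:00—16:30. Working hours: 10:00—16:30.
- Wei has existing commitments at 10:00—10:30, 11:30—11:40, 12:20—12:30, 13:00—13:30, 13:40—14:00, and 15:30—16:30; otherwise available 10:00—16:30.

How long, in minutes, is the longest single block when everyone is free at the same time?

40 minutes

Jamal free within 10:00–16:30: 10:10–10:20, 10:50–12:20, 12:30–13:10, 13:30–16:30.
Gita free within 10:00–16:30: 10:00–10:40, 11:10–11:20, 12:50–13:00, 13:20–13:40, 14:00–16:00.
Wei free within 10:00–16:30: 10:30–11:30, 11:40–12:20, 12:30–13:00, 13:30–13:40, 14:00–15:30.
Jamal ∩ Priya: 10:10–10:20, 10:50–11:50, 13:30–13:40, 14:50–15:30, 16:10–16:30.
Jamal ∩ Priya ∩ Gita: 10:10–10:20, 11:10–11:20, 13:30–13:40, 14:50–15:30.
Jamal ∩ Priya ∩ Gita ∩ Wei: 11:10–11:20, 13:30–13:40, 14:50–15:30.
Common window lengths: 10, 10, 40 min; longest is 40.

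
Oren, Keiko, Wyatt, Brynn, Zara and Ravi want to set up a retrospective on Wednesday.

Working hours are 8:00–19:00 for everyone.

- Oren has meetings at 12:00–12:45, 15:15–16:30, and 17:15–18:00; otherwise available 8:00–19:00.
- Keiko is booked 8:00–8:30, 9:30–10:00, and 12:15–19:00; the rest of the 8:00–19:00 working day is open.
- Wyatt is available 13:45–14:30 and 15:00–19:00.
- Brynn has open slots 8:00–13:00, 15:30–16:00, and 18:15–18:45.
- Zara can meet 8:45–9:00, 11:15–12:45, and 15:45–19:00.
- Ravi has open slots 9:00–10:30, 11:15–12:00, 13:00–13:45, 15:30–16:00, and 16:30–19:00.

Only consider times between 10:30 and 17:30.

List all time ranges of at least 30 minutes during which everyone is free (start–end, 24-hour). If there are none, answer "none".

none

Oren free within 08:00–19:00: 08:00–12:00, 12:45–15:15, 16:30–17:15, 18:00–19:00.
Keiko free within 08:00–19:00: 08:30–09:30, 10:00–12:15.
Oren ∩ Keiko: 08:30–09:30, 10:00–12:00.
Oren ∩ Keiko ∩ Wyatt: (none).
Oren ∩ Keiko ∩ Wyatt ∩ Brynn: (none).
Oren ∩ Keiko ∩ Wyatt ∩ Brynn ∩ Zara: (none).
Oren ∩ Keiko ∩ Wyatt ∩ Brynn ∩ Zara ∩ Ravi: (none).
Restricted to 10:30–17:30: (none).
Windows ≥ 30 min: (none).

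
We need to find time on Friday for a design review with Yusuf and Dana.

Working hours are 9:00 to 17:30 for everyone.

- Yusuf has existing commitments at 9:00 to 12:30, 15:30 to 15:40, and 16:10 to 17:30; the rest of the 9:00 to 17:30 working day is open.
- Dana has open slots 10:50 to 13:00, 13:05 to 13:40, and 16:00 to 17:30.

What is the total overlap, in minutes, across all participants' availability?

Yusuf free within 09:00–17:30: 12:30–15:30, 15:40–16:10.
Yusuf ∩ Dana: 12:30–13:00, 13:05–13:40, 16:00–16:10.
Total common minutes: 30 + 35 + 10 = 75.

75 minutes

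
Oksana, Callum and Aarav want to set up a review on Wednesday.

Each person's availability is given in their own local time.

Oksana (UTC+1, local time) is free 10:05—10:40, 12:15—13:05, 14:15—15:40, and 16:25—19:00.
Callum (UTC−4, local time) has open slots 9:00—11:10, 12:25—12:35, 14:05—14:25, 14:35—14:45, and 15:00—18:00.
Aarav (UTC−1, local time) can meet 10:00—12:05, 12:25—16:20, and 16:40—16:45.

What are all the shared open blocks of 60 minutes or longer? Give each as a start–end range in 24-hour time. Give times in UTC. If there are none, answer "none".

Oksana → UTC: 09:05–09:40, 11:15–12:05, 13:15–14:40, 15:25–18:00.
Callum → UTC: 13:00–15:10, 16:25–16:35, 18:05–18:25, 18:35–18:45, 19:00–22:00.
Aarav → UTC: 11:00–13:05, 13:25–17:20, 17:40–17:45.
Oksana ∩ Callum: 13:15–14:40, 16:25–16:35.
Oksana ∩ Callum ∩ Aarav: 13:25–14:40, 16:25–16:35.
Windows ≥ 60 min: 13:25–14:40.

13:25–14:40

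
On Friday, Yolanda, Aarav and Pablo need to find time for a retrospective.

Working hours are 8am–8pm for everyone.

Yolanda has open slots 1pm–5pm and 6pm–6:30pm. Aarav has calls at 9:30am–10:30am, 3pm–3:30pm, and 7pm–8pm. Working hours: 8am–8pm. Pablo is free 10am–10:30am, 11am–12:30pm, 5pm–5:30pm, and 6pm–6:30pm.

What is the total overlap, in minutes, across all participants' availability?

30 minutes

Aarav free within 08:00–20:00: 08:00–09:30, 10:30–15:00, 15:30–19:00.
Yolanda ∩ Aarav: 13:00–15:00, 15:30–17:00, 18:00–18:30.
Yolanda ∩ Aarav ∩ Pablo: 18:00–18:30.
Total common minutes: 30.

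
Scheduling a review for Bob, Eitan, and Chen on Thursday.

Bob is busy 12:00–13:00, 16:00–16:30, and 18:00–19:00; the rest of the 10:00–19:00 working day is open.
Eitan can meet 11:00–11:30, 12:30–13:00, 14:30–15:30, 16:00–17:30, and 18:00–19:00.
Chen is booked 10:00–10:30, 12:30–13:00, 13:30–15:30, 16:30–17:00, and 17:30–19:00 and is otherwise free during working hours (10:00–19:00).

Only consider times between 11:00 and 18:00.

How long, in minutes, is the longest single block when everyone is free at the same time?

30 minutes

Bob free within 10:00–19:00: 10:00–12:00, 13:00–16:00, 16:30–18:00.
Chen free within 10:00–19:00: 10:30–12:30, 13:00–13:30, 15:30–16:30, 17:00–17:30.
Bob ∩ Eitan: 11:00–11:30, 14:30–15:30, 16:30–17:30.
Bob ∩ Eitan ∩ Chen: 11:00–11:30, 17:00–17:30.
Restricted to 11:00–18:00: 11:00–11:30, 17:00–17:30.
Common window lengths: 30, 30 min; longest is 30.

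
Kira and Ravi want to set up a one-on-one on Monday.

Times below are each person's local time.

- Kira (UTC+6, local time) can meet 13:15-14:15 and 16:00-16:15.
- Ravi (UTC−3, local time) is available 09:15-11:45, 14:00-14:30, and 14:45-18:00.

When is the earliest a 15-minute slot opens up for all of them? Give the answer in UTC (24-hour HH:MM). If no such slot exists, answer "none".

none

Kira → UTC: 07:15–08:15, 10:00–10:15.
Ravi → UTC: 12:15–14:45, 17:00–17:30, 17:45–21:00.
Kira ∩ Ravi: (none).
Windows ≥ 15 min: (none).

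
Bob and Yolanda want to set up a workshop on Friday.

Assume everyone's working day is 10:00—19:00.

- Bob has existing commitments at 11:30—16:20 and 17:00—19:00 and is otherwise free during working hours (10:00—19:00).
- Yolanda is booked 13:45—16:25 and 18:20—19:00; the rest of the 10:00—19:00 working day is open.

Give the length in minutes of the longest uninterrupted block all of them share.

Bob free within 10:00–19:00: 10:00–11:30, 16:20–17:00.
Yolanda free within 10:00–19:00: 10:00–13:45, 16:25–18:20.
Bob ∩ Yolanda: 10:00–11:30, 16:25–17:00.
Common window lengths: 90, 35 min; longest is 90.

90 minutes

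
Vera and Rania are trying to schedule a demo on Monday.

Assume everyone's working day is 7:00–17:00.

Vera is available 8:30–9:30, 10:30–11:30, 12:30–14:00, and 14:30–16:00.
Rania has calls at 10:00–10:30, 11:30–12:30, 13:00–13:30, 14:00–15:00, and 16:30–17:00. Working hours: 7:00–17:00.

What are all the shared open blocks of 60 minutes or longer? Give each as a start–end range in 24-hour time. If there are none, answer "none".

08:30–09:30, 10:30–11:30, 15:00–16:00

Rania free within 07:00–17:00: 07:00–10:00, 10:30–11:30, 12:30–13:00, 13:30–14:00, 15:00–16:30.
Vera ∩ Rania: 08:30–09:30, 10:30–11:30, 12:30–13:00, 13:30–14:00, 15:00–16:00.
Windows ≥ 60 min: 08:30–09:30, 10:30–11:30, 15:00–16:00.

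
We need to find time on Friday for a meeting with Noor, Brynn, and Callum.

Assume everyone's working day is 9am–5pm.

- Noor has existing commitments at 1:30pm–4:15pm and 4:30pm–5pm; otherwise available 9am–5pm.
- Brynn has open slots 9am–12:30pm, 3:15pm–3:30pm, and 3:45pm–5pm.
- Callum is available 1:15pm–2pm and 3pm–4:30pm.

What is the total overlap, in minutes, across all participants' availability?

15 minutes

Noor free within 09:00–17:00: 09:00–13:30, 16:15–16:30.
Noor ∩ Brynn: 09:00–12:30, 16:15–16:30.
Noor ∩ Brynn ∩ Callum: 16:15–16:30.
Total common minutes: 15.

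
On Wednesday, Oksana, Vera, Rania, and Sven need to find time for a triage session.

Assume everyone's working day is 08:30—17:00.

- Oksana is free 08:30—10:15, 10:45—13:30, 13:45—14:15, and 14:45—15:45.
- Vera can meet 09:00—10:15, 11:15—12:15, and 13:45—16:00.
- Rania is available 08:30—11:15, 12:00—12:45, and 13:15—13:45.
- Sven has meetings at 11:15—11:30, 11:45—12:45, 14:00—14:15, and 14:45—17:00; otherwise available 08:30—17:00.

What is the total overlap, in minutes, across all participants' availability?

75 minutes

Sven free within 08:30–17:00: 08:30–11:15, 11:30–11:45, 12:45–14:00, 14:15–14:45.
Oksana ∩ Vera: 09:00–10:15, 11:15–12:15, 13:45–14:15, 14:45–15:45.
Oksana ∩ Vera ∩ Rania: 09:00–10:15, 12:00–12:15.
Oksana ∩ Vera ∩ Rania ∩ Sven: 09:00–10:15.
Total common minutes: 75.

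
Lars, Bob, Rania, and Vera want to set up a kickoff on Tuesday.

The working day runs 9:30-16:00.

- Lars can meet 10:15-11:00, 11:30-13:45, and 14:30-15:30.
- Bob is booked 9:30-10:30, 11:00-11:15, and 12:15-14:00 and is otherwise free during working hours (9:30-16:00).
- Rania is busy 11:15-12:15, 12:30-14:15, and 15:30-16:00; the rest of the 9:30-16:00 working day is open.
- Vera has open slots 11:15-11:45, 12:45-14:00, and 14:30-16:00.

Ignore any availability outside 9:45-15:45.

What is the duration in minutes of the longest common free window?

60 minutes

Bob free within 09:30–16:00: 10:30–11:00, 11:15–12:15, 14:00–16:00.
Rania free within 09:30–16:00: 09:30–11:15, 12:15–12:30, 14:15–15:30.
Lars ∩ Bob: 10:30–11:00, 11:30–12:15, 14:30–15:30.
Lars ∩ Bob ∩ Rania: 10:30–11:00, 14:30–15:30.
Lars ∩ Bob ∩ Rania ∩ Vera: 14:30–15:30.
Restricted to 09:45–15:45: 14:30–15:30.
Single common window of 60 minutes.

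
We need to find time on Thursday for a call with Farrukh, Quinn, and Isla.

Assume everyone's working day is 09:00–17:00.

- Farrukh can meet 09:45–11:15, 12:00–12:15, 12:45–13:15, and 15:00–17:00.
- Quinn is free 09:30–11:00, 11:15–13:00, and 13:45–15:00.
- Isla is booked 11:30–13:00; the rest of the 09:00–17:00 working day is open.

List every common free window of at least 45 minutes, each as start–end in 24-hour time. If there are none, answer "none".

Isla free within 09:00–17:00: 09:00–11:30, 13:00–17:00.
Farrukh ∩ Quinn: 09:45–11:00, 12:00–12:15, 12:45–13:00.
Farrukh ∩ Quinn ∩ Isla: 09:45–11:00.
Windows ≥ 45 min: 09:45–11:00.

09:45–11:00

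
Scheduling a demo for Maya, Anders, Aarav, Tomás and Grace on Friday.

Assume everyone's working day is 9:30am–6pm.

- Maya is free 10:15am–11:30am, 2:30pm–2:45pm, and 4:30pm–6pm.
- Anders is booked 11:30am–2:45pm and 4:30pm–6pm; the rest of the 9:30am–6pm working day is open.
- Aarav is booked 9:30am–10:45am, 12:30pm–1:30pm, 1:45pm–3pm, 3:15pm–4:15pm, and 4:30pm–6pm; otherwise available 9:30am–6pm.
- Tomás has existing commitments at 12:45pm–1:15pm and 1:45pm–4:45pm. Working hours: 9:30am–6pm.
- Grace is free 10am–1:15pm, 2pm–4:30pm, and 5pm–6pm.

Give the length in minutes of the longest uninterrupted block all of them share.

45 minutes

Anders free within 09:30–18:00: 09:30–11:30, 14:45–16:30.
Aarav free within 09:30–18:00: 10:45–12:30, 13:30–13:45, 15:00–15:15, 16:15–16:30.
Tomás free within 09:30–18:00: 09:30–12:45, 13:15–13:45, 16:45–18:00.
Maya ∩ Anders: 10:15–11:30.
Maya ∩ Anders ∩ Aarav: 10:45–11:30.
Maya ∩ Anders ∩ Aarav ∩ Tomás: 10:45–11:30.
Maya ∩ Anders ∩ Aarav ∩ Tomás ∩ Grace: 10:45–11:30.
Single common window of 45 minutes.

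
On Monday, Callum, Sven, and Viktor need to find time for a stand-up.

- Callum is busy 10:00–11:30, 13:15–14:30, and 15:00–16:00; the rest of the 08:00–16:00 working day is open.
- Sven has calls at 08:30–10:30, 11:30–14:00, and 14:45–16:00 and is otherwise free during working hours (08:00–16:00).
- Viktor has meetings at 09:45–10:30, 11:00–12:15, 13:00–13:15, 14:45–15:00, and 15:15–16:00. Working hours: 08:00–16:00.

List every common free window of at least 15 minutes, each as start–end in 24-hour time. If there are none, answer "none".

08:00–08:30, 14:30–14:45

Callum free within 08:00–16:00: 08:00–10:00, 11:30–13:15, 14:30–15:00.
Sven free within 08:00–16:00: 08:00–08:30, 10:30–11:30, 14:00–14:45.
Viktor free within 08:00–16:00: 08:00–09:45, 10:30–11:00, 12:15–13:00, 13:15–14:45, 15:00–15:15.
Callum ∩ Sven: 08:00–08:30, 14:30–14:45.
Callum ∩ Sven ∩ Viktor: 08:00–08:30, 14:30–14:45.
Windows ≥ 15 min: 08:00–08:30, 14:30–14:45.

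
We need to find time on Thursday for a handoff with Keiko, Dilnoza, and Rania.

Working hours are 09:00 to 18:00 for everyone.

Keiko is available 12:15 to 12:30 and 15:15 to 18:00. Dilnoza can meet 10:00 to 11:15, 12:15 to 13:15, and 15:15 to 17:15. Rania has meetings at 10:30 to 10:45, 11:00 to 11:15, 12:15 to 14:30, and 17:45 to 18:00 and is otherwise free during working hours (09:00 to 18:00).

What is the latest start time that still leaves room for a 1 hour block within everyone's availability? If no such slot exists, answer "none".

Rania free within 09:00–18:00: 09:00–10:30, 10:45–11:00, 11:15–12:15, 14:30–17:45.
Keiko ∩ Dilnoza: 12:15–12:30, 15:15–17:15.
Keiko ∩ Dilnoza ∩ Rania: 15:15–17:15.
Windows ≥ 60 min: 15:15–17:15.
Latest start in the last window 15:15–17:15 is 17:15 − 60 min = 16:15.

16:15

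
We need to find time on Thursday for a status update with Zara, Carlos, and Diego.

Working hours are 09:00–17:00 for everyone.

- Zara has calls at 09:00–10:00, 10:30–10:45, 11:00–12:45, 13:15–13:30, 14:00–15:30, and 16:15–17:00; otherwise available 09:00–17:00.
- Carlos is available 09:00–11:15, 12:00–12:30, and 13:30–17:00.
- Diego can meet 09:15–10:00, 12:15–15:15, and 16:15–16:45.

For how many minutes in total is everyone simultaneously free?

Zara free within 09:00–17:00: 10:00–10:30, 10:45–11:00, 12:45–13:15, 13:30–14:00, 15:30–16:15.
Zara ∩ Carlos: 10:00–10:30, 10:45–11:00, 13:30–14:00, 15:30–16:15.
Zara ∩ Carlos ∩ Diego: 13:30–14:00.
Total common minutes: 30.

30 minutes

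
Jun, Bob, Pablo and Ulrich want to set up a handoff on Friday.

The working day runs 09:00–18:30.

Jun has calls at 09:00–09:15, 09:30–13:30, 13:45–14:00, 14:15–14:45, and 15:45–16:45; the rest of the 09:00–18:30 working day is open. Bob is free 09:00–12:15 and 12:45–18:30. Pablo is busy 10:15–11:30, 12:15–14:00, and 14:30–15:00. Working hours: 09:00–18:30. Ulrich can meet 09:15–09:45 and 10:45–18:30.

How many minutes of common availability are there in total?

180 minutes

Jun free within 09:00–18:30: 09:15–09:30, 13:30–13:45, 14:00–14:15, 14:45–15:45, 16:45–18:30.
Pablo free within 09:00–18:30: 09:00–10:15, 11:30–12:15, 14:00–14:30, 15:00–18:30.
Jun ∩ Bob: 09:15–09:30, 13:30–13:45, 14:00–14:15, 14:45–15:45, 16:45–18:30.
Jun ∩ Bob ∩ Pablo: 09:15–09:30, 14:00–14:15, 15:00–15:45, 16:45–18:30.
Jun ∩ Bob ∩ Pablo ∩ Ulrich: 09:15–09:30, 14:00–14:15, 15:00–15:45, 16:45–18:30.
Total common minutes: 15 + 15 + 45 + 105 = 180.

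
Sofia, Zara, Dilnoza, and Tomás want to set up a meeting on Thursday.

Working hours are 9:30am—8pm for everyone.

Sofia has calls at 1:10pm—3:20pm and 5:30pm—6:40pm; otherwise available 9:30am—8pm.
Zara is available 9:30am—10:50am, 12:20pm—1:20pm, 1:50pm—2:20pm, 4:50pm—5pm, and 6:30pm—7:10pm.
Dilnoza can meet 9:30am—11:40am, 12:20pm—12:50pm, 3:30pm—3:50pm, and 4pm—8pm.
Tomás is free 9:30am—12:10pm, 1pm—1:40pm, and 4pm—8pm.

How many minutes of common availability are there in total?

Sofia free within 09:30–20:00: 09:30–13:10, 15:20–17:30, 18:40–20:00.
Sofia ∩ Zara: 09:30–10:50, 12:20–13:10, 16:50–17:00, 18:40–19:10.
Sofia ∩ Zara ∩ Dilnoza: 09:30–10:50, 12:20–12:50, 16:50–17:00, 18:40–19:10.
Sofia ∩ Zara ∩ Dilnoza ∩ Tomás: 09:30–10:50, 16:50–17:00, 18:40–19:10.
Total common minutes: 80 + 10 + 30 = 120.

120 minutes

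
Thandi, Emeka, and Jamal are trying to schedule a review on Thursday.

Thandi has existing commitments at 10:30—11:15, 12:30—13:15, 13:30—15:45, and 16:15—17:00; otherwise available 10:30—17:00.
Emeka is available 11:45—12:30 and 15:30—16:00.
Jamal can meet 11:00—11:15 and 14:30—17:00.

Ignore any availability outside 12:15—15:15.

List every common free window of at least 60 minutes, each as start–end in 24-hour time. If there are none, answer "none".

Thandi free within 10:30–17:00: 11:15–12:30, 13:15–13:30, 15:45–16:15.
Thandi ∩ Emeka: 11:45–12:30, 15:45–16:00.
Thandi ∩ Emeka ∩ Jamal: 15:45–16:00.
Restricted to 12:15–15:15: (none).
Windows ≥ 60 min: (none).

none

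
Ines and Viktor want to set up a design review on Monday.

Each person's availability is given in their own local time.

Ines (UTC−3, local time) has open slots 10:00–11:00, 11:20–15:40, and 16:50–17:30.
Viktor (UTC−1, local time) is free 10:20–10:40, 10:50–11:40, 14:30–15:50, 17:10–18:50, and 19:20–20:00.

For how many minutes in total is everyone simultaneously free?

120 minutes

Ines → UTC: 13:00–14:00, 14:20–18:40, 19:50–20:30.
Viktor → UTC: 11:20–11:40, 11:50–12:40, 15:30–16:50, 18:10–19:50, 20:20–21:00.
Ines ∩ Viktor: 15:30–16:50, 18:10–18:40, 20:20–20:30.
Total common minutes: 80 + 30 + 10 = 120.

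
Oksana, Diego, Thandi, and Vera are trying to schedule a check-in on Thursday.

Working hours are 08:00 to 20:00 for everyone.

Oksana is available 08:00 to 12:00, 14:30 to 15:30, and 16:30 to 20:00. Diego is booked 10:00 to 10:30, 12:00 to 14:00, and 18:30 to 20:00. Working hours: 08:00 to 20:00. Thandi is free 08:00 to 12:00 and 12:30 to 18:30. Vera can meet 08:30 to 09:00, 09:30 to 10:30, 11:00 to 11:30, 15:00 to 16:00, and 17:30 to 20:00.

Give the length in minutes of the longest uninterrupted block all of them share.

60 minutes

Diego free within 08:00–20:00: 08:00–10:00, 10:30–12:00, 14:00–18:30.
Oksana ∩ Diego: 08:00–10:00, 10:30–12:00, 14:30–15:30, 16:30–18:30.
Oksana ∩ Diego ∩ Thandi: 08:00–10:00, 10:30–12:00, 14:30–15:30, 16:30–18:30.
Oksana ∩ Diego ∩ Thandi ∩ Vera: 08:30–09:00, 09:30–10:00, 11:00–11:30, 15:00–15:30, 17:30–18:30.
Common window lengths: 30, 30, 30, 30, 60 min; longest is 60.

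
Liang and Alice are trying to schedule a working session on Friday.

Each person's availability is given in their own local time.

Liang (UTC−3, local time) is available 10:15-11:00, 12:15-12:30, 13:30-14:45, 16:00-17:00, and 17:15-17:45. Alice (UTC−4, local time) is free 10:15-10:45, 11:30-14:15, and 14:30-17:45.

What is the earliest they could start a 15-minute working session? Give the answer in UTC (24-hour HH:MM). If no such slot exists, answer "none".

Liang → UTC: 13:15–14:00, 15:15–15:30, 16:30–17:45, 19:00–20:00, 20:15–20:45.
Alice → UTC: 14:15–14:45, 15:30–18:15, 18:30–21:45.
Liang ∩ Alice: 16:30–17:45, 19:00–20:00, 20:15–20:45.
Windows ≥ 15 min: 16:30–17:45, 19:00–20:00, 20:15–20:45.
Earliest such window starts at 16:30.

16:30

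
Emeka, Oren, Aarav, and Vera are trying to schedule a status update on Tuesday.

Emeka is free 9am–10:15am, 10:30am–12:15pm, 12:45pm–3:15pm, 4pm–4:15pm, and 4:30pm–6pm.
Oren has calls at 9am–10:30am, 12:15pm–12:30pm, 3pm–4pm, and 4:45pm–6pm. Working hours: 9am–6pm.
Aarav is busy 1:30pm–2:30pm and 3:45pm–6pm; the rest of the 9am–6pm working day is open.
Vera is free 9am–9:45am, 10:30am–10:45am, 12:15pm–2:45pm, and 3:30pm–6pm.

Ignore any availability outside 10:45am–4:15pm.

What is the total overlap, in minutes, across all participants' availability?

Oren free within 09:00–18:00: 10:30–12:15, 12:30–15:00, 16:00–16:45.
Aarav free within 09:00–18:00: 09:00–13:30, 14:30–15:45.
Emeka ∩ Oren: 10:30–12:15, 12:45–15:00, 16:00–16:15, 16:30–16:45.
Emeka ∩ Oren ∩ Aarav: 10:30–12:15, 12:45–13:30, 14:30–15:00.
Emeka ∩ Oren ∩ Aarav ∩ Vera: 10:30–10:45, 12:45–13:30, 14:30–14:45.
Restricted to 10:45–16:15: 12:45–13:30, 14:30–14:45.
Total common minutes: 45 + 15 = 60.

60 minutes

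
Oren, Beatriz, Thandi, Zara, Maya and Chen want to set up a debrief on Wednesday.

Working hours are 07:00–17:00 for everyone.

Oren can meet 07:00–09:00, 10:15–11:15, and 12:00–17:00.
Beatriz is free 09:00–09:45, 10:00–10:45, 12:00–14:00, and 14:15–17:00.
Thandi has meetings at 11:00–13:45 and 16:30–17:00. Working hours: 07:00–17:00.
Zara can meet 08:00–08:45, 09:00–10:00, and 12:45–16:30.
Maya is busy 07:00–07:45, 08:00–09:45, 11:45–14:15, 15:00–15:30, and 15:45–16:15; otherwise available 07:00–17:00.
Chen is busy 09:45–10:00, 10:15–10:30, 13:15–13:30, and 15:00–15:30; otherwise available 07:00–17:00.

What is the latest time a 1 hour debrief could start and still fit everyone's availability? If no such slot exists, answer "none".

none

Thandi free within 07:00–17:00: 07:00–11:00, 13:45–16:30.
Maya free within 07:00–17:00: 07:45–08:00, 09:45–11:45, 14:15–15:00, 15:30–15:45, 16:15–17:00.
Chen free within 07:00–17:00: 07:00–09:45, 10:00–10:15, 10:30–13:15, 13:30–15:00, 15:30–17:00.
Oren ∩ Beatriz: 10:15–10:45, 12:00–14:00, 14:15–17:00.
Oren ∩ Beatriz ∩ Thandi: 10:15–10:45, 13:45–14:00, 14:15–16:30.
Oren ∩ Beatriz ∩ Thandi ∩ Zara: 13:45–14:00, 14:15–16:30.
Oren ∩ Beatriz ∩ Thandi ∩ Zara ∩ Maya: 14:15–15:00, 15:30–15:45, 16:15–16:30.
Oren ∩ Beatriz ∩ Thandi ∩ Zara ∩ Maya ∩ Chen: 14:15–15:00, 15:30–15:45, 16:15–16:30.
Windows ≥ 60 min: (none).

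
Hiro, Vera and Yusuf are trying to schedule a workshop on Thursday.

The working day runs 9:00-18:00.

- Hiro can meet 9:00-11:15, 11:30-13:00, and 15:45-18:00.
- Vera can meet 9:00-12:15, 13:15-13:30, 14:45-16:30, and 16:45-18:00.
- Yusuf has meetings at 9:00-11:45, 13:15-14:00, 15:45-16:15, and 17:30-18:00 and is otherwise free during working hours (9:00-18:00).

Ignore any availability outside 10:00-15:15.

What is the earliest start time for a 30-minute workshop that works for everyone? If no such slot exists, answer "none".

11:45

Yusuf free within 09:00–18:00: 11:45–13:15, 14:00–15:45, 16:15–17:30.
Hiro ∩ Vera: 09:00–11:15, 11:30–12:15, 15:45–16:30, 16:45–18:00.
Hiro ∩ Vera ∩ Yusuf: 11:45–12:15, 16:15–16:30, 16:45–17:30.
Restricted to 10:00–15:15: 11:45–12:15.
Windows ≥ 30 min: 11:45–12:15.
Earliest such window starts at 11:45.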